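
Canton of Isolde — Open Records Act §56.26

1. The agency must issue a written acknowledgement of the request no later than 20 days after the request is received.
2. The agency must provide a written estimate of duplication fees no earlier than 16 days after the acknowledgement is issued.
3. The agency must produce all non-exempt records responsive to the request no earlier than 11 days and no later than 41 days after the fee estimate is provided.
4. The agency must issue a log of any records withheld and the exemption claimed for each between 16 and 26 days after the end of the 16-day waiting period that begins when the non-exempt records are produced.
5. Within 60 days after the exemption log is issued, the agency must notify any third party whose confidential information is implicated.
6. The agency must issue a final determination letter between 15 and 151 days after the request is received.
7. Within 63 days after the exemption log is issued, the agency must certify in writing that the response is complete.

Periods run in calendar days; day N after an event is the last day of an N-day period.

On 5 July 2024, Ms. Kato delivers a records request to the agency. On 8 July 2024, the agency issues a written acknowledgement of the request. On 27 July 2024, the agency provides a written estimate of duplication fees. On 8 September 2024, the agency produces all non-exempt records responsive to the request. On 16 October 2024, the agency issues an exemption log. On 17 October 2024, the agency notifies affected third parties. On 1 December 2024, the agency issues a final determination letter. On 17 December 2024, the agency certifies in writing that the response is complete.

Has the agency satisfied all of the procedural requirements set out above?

No

Step 1 — counting 20 days from 5 July 2024 (when the request is received) gives a deadline of 25 July 2024; done 8 July 2024 — timely.
Step 2 — must wait 16 days from 8 July 2024 (when the acknowledgement is issued), so not before 24 July 2024; done 27 July 2024, after the minimum wait.
Step 3 — 11 and 41 days from 27 July 2024 (when the fee estimate is provided) are 7 August 2024 and 6 September 2024 respectively; done 8 September 2024 — 2 days after the window closed.
The procedure was therefore not followed at step 3.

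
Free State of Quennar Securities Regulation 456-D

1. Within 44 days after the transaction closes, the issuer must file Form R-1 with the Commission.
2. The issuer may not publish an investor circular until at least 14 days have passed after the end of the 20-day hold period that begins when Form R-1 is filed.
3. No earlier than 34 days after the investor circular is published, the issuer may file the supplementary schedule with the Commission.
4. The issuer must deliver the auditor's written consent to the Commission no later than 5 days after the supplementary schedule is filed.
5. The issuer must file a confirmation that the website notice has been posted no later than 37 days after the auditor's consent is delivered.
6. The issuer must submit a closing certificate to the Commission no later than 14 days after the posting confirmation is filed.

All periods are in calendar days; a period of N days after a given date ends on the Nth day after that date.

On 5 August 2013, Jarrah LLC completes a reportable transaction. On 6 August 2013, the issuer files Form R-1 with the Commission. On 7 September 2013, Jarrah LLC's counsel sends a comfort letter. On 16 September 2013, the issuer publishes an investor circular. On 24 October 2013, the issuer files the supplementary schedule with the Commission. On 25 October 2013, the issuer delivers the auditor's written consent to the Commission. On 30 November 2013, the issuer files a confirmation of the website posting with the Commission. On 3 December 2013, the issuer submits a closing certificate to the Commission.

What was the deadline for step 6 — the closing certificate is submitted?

Step 6 runs from 30 November 2013, when the posting confirmation is filed. 14 days after 30 November 2013 is 14 December 2013.

14 December 2013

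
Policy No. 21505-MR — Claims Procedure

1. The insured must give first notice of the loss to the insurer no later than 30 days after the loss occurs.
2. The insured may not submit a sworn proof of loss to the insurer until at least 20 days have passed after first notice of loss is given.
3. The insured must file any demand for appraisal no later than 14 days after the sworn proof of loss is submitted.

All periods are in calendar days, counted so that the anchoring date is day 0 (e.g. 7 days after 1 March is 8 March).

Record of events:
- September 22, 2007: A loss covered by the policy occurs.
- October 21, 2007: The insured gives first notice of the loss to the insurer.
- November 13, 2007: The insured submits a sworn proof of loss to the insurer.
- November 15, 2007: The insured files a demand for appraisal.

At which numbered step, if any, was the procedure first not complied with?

(1) due by September 22, 2007 + 30 days = October 22, 2007; October 21, 2007 is within that limit.
(2) permitted from October 21, 2007 + 20 days = November 10, 2007 onward; November 13, 2007 is on or after that date.
(3) due by November 13, 2007 + 14 days = November 27, 2007; done November 15, 2007 — timely.

None — every step was satisfied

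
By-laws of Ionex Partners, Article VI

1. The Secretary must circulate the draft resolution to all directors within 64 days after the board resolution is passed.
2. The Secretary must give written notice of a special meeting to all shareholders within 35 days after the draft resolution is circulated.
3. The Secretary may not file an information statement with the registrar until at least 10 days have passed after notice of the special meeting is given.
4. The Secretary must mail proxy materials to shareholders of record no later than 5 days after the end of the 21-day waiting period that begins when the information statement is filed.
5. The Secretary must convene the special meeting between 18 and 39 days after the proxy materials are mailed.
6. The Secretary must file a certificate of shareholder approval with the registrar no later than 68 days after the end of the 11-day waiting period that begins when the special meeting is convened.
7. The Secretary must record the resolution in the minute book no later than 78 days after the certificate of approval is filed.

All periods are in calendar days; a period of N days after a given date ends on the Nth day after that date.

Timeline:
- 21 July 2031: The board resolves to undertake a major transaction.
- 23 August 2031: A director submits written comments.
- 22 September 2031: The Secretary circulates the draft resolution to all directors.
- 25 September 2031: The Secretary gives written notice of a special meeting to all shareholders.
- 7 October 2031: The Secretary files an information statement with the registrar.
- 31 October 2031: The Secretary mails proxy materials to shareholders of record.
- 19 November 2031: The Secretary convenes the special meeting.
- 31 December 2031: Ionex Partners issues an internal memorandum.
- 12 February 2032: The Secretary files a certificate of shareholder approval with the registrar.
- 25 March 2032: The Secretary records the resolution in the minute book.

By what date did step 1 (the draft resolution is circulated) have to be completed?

23 September 2031

Step 1 runs from 21 July 2031, when the board resolution is passed. 64 days after 21 July 2031 is 23 September 2031.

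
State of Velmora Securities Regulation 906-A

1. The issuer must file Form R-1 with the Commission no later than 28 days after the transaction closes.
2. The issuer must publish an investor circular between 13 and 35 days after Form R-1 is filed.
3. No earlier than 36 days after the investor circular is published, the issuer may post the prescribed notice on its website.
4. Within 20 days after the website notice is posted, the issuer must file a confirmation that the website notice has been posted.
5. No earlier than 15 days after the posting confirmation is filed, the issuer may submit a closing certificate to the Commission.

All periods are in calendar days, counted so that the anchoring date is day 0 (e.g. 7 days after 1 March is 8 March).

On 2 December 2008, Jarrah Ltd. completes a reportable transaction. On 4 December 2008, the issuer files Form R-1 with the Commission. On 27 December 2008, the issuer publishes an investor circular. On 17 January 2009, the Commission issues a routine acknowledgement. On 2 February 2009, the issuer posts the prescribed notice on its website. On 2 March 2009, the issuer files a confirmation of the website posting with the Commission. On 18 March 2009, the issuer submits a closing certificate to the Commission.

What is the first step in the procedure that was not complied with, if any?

(1) due by 2 December 2008 + 28 days = 30 December 2008; done 4 December 2008 — timely.
(2) the permitted window runs from 4 December 2008 + 13 = 17 December 2008 to 4 December 2008 + 35 = 8 January 2009; 27 December 2008 falls inside that range.
(3) permitted from 27 December 2008 + 36 days = 1 February 2009 onward; 2 February 2009 is on or after that date.
(4) due by 2 February 2009 + 20 days = 22 February 2009; 2 March 2009 misses that deadline by 8 days.

Step 4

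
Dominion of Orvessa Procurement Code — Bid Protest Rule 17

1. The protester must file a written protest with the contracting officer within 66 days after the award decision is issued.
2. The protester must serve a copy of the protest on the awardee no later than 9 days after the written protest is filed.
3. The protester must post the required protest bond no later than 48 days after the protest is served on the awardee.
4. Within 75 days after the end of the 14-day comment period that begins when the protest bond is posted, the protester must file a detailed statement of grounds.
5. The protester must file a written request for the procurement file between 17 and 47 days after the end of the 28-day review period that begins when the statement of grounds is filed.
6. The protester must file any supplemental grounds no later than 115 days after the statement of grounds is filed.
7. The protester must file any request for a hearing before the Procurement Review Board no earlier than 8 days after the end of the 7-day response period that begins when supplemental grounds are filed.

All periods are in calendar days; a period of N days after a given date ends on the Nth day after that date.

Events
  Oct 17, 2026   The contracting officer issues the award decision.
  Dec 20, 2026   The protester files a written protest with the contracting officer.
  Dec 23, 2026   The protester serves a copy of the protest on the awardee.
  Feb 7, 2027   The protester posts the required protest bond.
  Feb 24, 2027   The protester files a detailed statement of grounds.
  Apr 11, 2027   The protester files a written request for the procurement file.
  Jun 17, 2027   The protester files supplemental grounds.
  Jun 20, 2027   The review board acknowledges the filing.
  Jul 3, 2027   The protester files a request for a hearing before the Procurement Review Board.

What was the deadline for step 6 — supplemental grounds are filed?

Jun 19, 2027

Step 6 runs from Feb 24, 2027, when the statement of grounds is filed. 115 days after Feb 24, 2027 is Jun 19, 2027.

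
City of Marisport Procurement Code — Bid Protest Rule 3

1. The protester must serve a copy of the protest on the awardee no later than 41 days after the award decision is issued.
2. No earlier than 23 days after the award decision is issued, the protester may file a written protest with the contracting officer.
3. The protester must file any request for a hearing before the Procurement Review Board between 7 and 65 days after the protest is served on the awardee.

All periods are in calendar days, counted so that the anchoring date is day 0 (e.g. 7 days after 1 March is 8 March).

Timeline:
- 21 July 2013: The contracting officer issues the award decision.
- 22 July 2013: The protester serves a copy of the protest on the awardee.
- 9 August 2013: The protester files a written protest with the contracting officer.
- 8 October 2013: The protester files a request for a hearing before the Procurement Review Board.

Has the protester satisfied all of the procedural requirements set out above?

No

Step 1 — counting 41 days from 21 July 2013 (when the award decision is issued) gives a deadline of 31 August 2013; 22 July 2013 is within that limit.
Step 2 — must wait 23 days from 21 July 2013 (when the award decision is issued), so not before 13 August 2013; acted on 9 August 2013, 4 days prematurely.
No need to go further; step 2 was not satisfied.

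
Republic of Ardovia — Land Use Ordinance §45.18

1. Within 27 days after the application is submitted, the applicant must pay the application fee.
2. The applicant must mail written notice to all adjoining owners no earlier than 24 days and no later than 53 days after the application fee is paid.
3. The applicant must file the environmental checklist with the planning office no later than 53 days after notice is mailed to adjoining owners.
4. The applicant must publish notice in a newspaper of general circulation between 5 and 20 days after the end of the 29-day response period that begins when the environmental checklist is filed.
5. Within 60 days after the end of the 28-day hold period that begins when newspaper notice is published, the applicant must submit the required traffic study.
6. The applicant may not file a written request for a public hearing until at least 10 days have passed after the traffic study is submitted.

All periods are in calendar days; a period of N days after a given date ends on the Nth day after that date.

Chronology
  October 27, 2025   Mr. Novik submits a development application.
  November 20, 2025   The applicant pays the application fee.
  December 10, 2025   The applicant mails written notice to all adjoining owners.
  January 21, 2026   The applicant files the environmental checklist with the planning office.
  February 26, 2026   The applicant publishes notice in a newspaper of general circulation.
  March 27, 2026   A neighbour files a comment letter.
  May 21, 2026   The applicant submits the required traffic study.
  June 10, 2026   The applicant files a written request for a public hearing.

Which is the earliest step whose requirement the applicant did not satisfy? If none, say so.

Step 2

Step 1: 27 days after October 27, 2025 (when the application is submitted) is November 23, 2025; done November 20, 2025 — timely.
Step 2: the window is 24–53 days after November 20, 2025 (when the application fee is paid), so December 14, 2025 through January 12, 2026; done December 10, 2025 — 4 days before the window opened.
The analysis stops there.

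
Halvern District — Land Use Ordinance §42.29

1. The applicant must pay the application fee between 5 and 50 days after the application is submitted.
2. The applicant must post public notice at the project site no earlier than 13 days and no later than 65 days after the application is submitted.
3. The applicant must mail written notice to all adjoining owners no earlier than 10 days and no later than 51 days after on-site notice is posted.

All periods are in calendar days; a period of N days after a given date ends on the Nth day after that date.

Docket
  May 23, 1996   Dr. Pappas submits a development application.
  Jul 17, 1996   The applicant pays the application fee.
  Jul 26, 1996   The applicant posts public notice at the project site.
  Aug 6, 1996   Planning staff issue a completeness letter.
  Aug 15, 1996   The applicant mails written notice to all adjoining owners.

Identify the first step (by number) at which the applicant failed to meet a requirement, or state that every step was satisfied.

Step 1

(1) the permitted window runs from May 23, 1996 + 5 = May 28, 1996 to May 23, 1996 + 50 = Jul 12, 1996; Jul 17, 1996 is 5 days past the end of the window.
The analysis stops there.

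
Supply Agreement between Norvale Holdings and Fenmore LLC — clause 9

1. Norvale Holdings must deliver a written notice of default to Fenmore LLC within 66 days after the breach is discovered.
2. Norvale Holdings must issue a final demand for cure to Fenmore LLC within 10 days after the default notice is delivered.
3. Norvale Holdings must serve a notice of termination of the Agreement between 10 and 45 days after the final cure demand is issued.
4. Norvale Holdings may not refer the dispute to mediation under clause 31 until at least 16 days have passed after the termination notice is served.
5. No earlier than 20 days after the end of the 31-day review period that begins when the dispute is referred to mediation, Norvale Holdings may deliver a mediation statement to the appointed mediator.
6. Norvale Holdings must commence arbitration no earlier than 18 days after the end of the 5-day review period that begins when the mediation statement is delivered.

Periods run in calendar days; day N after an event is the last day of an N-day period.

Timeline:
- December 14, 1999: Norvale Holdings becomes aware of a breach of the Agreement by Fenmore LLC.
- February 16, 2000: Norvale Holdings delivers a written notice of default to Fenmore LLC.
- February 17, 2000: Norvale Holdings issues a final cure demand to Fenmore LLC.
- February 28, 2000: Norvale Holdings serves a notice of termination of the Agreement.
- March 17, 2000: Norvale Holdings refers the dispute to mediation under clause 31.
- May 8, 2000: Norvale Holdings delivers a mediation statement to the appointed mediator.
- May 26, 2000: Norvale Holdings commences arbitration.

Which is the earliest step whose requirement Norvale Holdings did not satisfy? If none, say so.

Step 1 — counting 66 days from December 14, 1999 (when the breach is discovered) gives a deadline of February 18, 2000; completed February 16, 2000, before the deadline.
Step 2 — counting 10 days from February 16, 2000 (when the default notice is delivered) gives a deadline of February 26, 2000; completed February 17, 2000, before the deadline.
Step 3 — 10 and 45 days from February 17, 2000 (when the final cure demand is issued) are February 27, 2000 and April 2, 2000 respectively; done February 28, 2000 — within the window.
Step 4 — must wait 16 days from February 28, 2000 (when the termination notice is served), so not before March 15, 2000; done March 17, 2000, after the minimum wait.
Step 5 — must wait 20 days from April 17, 2000 (end of the 31-day review period, which began when the dispute is referred to mediation on March 17, 2000), so not before May 7, 2000; May 8, 2000 is on or after that date.
Step 6 — must wait 18 days from May 13, 2000 (end of the 5-day review period, which began when the mediation statement is delivered on May 8, 2000), so not before May 31, 2000; done May 26, 2000 — 5 days too early.
That is the first point of non-compliance.

Step 6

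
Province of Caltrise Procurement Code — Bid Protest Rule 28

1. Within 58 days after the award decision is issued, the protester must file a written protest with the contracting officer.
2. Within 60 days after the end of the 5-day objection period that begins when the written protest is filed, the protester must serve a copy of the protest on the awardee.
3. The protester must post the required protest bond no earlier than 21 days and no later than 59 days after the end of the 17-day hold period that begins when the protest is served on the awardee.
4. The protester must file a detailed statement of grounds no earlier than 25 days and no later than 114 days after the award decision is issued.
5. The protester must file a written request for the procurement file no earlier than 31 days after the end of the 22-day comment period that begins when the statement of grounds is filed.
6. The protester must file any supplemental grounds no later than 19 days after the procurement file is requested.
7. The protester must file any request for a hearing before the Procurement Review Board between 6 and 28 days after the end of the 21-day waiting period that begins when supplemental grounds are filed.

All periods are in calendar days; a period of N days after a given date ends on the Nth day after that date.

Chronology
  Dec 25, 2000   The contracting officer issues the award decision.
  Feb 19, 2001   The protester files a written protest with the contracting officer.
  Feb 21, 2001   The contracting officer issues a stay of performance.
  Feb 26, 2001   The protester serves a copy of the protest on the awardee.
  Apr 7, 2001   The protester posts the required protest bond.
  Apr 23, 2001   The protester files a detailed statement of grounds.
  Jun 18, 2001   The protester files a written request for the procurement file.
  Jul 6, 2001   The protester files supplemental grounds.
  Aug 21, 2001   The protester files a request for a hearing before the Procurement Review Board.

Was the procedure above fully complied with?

(1) due by Dec 25, 2000 + 58 days = Feb 21, 2001; done Feb 19, 2001 — timely.
(2) due by Feb 24, 2001 + 60 days = Apr 25, 2001; completed Feb 26, 2001, before the deadline.
(3) the permitted window runs from Mar 15, 2001 + 21 = Apr 5, 2001 to Mar 15, 2001 + 59 = May 13, 2001; done Apr 7, 2001, which is between those dates.
(4) the permitted window runs from Dec 25, 2000 + 25 = Jan 19, 2001 to Dec 25, 2000 + 114 = Apr 18, 2001; Apr 23, 2001 is 5 days past the end of the window.
Later steps need not be reached.

No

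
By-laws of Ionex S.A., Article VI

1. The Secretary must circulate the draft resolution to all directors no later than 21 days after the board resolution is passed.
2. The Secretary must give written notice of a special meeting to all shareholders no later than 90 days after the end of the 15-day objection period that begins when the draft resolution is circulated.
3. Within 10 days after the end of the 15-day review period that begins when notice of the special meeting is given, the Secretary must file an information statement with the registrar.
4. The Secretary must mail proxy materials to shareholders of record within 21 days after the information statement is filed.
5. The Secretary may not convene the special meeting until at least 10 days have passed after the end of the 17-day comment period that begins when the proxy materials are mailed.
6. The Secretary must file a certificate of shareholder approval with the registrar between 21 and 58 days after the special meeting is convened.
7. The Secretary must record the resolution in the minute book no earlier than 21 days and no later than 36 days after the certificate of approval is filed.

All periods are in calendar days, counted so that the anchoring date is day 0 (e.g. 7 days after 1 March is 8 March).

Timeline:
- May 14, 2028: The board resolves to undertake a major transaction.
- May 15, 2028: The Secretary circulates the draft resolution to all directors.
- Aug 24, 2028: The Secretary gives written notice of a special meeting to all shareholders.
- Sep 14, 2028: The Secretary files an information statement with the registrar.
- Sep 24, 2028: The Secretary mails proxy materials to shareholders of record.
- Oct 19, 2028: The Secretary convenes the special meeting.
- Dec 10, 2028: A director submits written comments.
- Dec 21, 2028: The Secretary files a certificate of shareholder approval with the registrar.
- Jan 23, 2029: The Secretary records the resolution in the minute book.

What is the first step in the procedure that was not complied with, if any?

Step 1: 21 days after May 14, 2028 (when the board resolution is passed) is Jun 4, 2028; completed May 15, 2028, before the deadline.
Step 2: 90 days after May 30, 2028 (end of the 15-day objection period, which began when the draft resolution is circulated on May 15, 2028) is Aug 28, 2028; Aug 24, 2028 is within that limit.
Step 3: 10 days after Sep 8, 2028 (end of the 15-day review period, which began when notice of the special meeting is given on Aug 24, 2028) is Sep 18, 2028; done Sep 14, 2028 — timely.
Step 4: 21 days after Sep 14, 2028 (when the information statement is filed) is Oct 5, 2028; Sep 24, 2028 is within that limit.
Step 5: the earliest permitted date is 10 days after Oct 11, 2028 (end of the 17-day comment period, which began when the proxy materials are mailed on Sep 24, 2028), i.e. Oct 21, 2028; Oct 19, 2028 is 2 days before the earliest permitted date.

Step 5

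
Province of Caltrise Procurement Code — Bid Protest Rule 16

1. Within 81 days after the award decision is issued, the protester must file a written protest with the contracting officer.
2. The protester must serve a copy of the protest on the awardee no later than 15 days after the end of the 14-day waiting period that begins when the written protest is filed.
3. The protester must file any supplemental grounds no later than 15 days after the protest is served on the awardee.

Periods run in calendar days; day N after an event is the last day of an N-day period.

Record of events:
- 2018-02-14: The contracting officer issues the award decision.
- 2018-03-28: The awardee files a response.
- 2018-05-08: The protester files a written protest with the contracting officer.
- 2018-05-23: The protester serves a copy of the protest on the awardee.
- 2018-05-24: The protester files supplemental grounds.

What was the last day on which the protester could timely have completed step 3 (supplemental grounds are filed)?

2018-06-07

Step 3 runs from 2018-05-23, when the protest is served on the awardee. 15 days after 2018-05-23 is 2018-06-07.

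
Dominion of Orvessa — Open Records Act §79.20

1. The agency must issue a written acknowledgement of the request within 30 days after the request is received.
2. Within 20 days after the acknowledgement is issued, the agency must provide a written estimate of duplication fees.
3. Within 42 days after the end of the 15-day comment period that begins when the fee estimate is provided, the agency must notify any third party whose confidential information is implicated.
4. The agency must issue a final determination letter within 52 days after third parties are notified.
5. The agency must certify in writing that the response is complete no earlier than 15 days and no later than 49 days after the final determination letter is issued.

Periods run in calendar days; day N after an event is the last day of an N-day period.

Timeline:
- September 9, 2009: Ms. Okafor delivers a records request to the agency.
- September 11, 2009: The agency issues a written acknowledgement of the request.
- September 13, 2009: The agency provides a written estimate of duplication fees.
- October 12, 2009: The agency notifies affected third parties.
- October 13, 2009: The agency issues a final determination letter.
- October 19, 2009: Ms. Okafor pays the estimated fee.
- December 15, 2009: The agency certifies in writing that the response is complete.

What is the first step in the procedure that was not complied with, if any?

Step 1: 30 days after September 9, 2009 (when the request is received) is October 9, 2009; September 11, 2009 is within that limit.
Step 2: 20 days after September 11, 2009 (when the acknowledgement is issued) is October 1, 2009; completed September 13, 2009, before the deadline.
Step 3: 42 days after September 28, 2009 (end of the 15-day comment period, which began when the fee estimate is provided on September 13, 2009) is November 9, 2009; completed October 12, 2009, before the deadline.
Step 4: 52 days after October 12, 2009 (when third parties are notified) is December 3, 2009; completed October 13, 2009, before the deadline.
Step 5: the window is 15–49 days after October 13, 2009 (when the final determination letter is issued), so October 28, 2009 through December 1, 2009; December 15, 2009 is 14 days past the end of the window.

Step 5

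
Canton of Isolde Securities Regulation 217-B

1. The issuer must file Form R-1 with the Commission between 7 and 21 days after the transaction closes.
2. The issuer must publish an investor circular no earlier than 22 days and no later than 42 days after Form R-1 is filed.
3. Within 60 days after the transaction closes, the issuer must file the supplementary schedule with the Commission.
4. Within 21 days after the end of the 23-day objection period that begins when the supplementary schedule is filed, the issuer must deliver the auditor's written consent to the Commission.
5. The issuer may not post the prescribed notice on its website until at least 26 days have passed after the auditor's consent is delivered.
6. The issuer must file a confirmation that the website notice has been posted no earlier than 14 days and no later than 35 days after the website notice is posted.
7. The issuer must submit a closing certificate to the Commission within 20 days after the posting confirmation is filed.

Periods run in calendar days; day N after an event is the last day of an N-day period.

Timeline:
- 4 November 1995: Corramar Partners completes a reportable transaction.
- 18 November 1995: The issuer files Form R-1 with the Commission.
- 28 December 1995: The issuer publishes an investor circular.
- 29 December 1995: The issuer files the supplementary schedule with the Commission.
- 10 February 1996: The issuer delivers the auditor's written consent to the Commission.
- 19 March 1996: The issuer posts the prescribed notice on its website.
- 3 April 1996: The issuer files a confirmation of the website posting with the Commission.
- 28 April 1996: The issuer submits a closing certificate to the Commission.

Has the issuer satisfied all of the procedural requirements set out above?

No

(1) the permitted window runs from 4 November 1995 + 7 = 11 November 1995 to 4 November 1995 + 21 = 25 November 1995; 18 November 1995 falls inside that range.
(2) the permitted window runs from 18 November 1995 + 22 = 10 December 1995 to 18 November 1995 + 42 = 30 December 1995; 28 December 1995 falls inside that range.
(3) due by 4 November 1995 + 60 days = 3 January 1996; 29 December 1995 is within that limit.
(4) due by 21 January 1996 + 21 days = 11 February 1996; done 10 February 1996 — timely.
(5) permitted from 10 February 1996 + 26 days = 7 March 1996 onward; done 19 March 1996, after the minimum wait.
(6) the permitted window runs from 19 March 1996 + 14 = 2 April 1996 to 19 March 1996 + 35 = 23 April 1996; 3 April 1996 falls inside that range.
(7) due by 3 April 1996 + 20 days = 23 April 1996; not done until 28 April 1996, 5 days after the deadline.
No need to go further; step 7 was not satisfied.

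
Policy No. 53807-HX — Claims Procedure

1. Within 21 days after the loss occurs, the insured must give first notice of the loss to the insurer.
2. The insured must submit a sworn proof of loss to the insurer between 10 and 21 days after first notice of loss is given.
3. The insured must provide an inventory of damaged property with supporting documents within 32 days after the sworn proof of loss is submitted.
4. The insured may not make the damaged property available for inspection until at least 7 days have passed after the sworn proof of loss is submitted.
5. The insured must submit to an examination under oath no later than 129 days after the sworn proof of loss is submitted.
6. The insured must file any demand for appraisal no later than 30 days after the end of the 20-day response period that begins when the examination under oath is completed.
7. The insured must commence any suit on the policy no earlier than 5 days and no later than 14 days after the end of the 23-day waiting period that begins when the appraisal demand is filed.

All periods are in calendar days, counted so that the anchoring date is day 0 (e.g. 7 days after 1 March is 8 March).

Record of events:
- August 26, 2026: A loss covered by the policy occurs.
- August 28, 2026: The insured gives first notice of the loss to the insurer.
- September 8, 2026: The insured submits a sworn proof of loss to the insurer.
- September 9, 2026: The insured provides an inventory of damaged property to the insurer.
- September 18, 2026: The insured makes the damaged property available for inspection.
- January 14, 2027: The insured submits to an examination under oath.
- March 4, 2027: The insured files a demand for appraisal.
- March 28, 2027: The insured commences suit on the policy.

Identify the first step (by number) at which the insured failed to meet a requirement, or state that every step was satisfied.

Step 7

Step 1 — counting 21 days from August 26, 2026 (when the loss occurs) gives a deadline of September 16, 2026; done August 28, 2026 — timely.
Step 2 — 10 and 21 days from August 28, 2026 (when first notice of loss is given) are September 7, 2026 and September 18, 2026 respectively; September 8, 2026 falls inside that range.
Step 3 — counting 32 days from September 8, 2026 (when the sworn proof of loss is submitted) gives a deadline of October 10, 2026; September 9, 2026 is within that limit.
Step 4 — must wait 7 days from September 8, 2026 (when the sworn proof of loss is submitted), so not before September 15, 2026; done September 18, 2026, after the minimum wait.
Step 5 — counting 129 days from September 8, 2026 (when the sworn proof of loss is submitted) gives a deadline of January 15, 2027; January 14, 2027 is within that limit.
Step 6 — counting 30 days from February 3, 2027 (end of the 20-day response period, which began when the examination under oath is completed on January 14, 2027) gives a deadline of March 5, 2027; completed March 4, 2027, before the deadline.
Step 7 — 5 and 14 days from March 27, 2027 (end of the 23-day waiting period, which began when the appraisal demand is filed on March 4, 2027) are April 1, 2027 and April 10, 2027 respectively; March 28, 2027 is 4 days too early.
No need to go further; step 7 was not satisfied.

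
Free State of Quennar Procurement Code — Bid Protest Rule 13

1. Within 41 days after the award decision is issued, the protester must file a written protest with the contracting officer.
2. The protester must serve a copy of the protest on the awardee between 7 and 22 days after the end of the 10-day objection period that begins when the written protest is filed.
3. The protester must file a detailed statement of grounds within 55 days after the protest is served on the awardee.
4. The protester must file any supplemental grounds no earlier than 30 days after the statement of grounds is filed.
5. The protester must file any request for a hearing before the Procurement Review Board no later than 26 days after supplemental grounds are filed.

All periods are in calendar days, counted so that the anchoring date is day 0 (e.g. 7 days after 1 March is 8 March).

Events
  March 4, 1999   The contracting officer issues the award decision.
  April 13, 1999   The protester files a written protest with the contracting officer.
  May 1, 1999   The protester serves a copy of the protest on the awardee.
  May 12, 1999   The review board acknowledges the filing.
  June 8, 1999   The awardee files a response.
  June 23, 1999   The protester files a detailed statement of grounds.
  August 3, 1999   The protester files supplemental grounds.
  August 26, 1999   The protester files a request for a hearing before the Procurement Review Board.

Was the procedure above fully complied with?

Step 1: 41 days after March 4, 1999 (when the award decision is issued) is April 14, 1999; April 13, 1999 is within that limit.
Step 2: the window is 7–22 days after April 23, 1999 (end of the 10-day objection period, which began when the written protest is filed on April 13, 1999), so April 30, 1999 through May 15, 1999; May 1, 1999 falls inside that range.
Step 3: 55 days after May 1, 1999 (when the protest is served on the awardee) is June 25, 1999; done June 23, 1999 — timely.
Step 4: the earliest permitted date is 30 days after June 23, 1999 (when the statement of grounds is filed), i.e. July 23, 1999; done August 3, 1999, after the minimum wait.
Step 5: 26 days after August 3, 1999 (when supplemental grounds are filed) is August 29, 1999; done August 26, 1999 — timely.

Yes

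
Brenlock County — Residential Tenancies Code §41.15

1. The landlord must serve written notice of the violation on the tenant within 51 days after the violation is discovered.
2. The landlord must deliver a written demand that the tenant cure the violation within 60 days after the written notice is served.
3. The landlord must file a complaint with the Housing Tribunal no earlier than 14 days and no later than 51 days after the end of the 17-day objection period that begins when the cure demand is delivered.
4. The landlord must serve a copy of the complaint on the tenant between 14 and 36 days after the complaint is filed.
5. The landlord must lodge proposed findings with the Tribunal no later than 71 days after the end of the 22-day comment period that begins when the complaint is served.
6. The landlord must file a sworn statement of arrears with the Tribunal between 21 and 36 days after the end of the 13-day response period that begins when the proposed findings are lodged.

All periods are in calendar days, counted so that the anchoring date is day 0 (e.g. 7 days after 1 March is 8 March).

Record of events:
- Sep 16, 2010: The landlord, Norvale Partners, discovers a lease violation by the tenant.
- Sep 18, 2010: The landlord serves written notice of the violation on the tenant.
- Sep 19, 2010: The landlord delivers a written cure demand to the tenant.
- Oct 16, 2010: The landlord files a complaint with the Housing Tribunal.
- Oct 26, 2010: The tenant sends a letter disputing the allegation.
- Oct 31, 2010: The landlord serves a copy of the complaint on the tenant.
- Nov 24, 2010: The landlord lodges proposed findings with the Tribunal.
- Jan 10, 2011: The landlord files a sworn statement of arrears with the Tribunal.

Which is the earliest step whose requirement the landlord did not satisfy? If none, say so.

Step 3

Step 1 — counting 51 days from Sep 16, 2010 (when the violation is discovered) gives a deadline of Nov 6, 2010; Sep 18, 2010 is within that limit.
Step 2 — counting 60 days from Sep 18, 2010 (when the written notice is served) gives a deadline of Nov 17, 2010; Sep 19, 2010 is within that limit.
Step 3 — 14 and 51 days from Oct 6, 2010 (end of the 17-day objection period, which began when the cure demand is delivered on Sep 19, 2010) are Oct 20, 2010 and Nov 26, 2010 respectively; Oct 16, 2010 is 4 days too early.
The analysis stops there.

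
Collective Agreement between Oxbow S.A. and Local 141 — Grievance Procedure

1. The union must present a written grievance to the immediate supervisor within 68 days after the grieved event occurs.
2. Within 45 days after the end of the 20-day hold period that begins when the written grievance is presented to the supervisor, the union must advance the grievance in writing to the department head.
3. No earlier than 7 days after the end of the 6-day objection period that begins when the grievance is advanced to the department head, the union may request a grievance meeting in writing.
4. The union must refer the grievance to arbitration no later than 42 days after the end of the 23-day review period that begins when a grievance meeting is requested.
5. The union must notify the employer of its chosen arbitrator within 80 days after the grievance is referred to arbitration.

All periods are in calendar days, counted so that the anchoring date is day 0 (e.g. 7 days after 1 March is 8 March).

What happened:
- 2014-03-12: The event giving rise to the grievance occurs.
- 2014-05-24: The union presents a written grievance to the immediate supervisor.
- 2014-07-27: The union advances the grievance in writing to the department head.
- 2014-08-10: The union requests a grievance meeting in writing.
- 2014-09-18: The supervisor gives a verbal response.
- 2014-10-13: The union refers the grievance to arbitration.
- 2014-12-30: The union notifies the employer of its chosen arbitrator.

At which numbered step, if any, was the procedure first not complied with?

Step 1

(1) due by 2014-03-12 + 68 days = 2014-05-19; done 2014-05-24 — 5 days late.
Later steps need not be reached.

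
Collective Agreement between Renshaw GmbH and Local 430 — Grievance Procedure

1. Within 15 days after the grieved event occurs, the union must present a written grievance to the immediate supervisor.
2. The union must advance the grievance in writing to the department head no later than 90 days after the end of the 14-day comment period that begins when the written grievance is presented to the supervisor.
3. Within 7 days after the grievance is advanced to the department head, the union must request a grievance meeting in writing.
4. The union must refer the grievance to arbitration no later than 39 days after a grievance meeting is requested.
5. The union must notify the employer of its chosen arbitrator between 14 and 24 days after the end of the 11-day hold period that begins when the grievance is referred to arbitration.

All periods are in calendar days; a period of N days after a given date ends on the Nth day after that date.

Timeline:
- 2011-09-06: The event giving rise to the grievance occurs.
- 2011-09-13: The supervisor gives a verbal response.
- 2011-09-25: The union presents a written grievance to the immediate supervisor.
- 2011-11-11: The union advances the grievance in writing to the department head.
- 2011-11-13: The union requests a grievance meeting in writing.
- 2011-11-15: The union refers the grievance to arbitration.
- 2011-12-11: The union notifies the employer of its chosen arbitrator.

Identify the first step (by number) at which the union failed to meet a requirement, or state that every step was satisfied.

Step 1

Step 1: 15 days after 2011-09-06 (when the grieved event occurs) is 2011-09-21; not done until 2011-09-25, 4 days after the deadline.
Later steps need not be reached.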